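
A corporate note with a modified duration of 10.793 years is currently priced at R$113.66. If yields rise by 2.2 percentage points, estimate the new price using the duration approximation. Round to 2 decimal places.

R$86.67

Duration approximation: ΔP/P ≈ -D_mod · Δy = -10.793 × (+0.022) = -0.237446.
New price ≈ 113.66 × (1 - 0.237446) = 86.67188764.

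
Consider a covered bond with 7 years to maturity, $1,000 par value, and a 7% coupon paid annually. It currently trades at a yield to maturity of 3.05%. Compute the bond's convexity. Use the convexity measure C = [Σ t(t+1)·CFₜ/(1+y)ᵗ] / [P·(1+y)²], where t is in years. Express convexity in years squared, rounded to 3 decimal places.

41.850

With y = 0.0305:
  t   CF        PV=CF/(1+0.0305)^t    t·PV        t(t+1)·PV
  1        70.00        67.9282        67.9282         135.8564
  2        70.00        65.9177       131.8354         395.5062
  3        70.00        63.9667       191.9001         767.6006
  4        70.00        62.0735       248.2939       1,241.4695
  5        70.00        60.2363       301.1813       1,807.0881
  6        70.00        58.4534       350.7206       2,455.0444
  7     1,070.00       867.0573     6,069.4012      48,555.2095
  Σ                  1,245.6331     7,361.2608      55,357.7746
P = 1,245.6331.
Convexity = Σ t(t+1)·PV / [P·(1+y)²] = 55,357.7746 / (1,245.6331 × 1.061930) = 41.84971.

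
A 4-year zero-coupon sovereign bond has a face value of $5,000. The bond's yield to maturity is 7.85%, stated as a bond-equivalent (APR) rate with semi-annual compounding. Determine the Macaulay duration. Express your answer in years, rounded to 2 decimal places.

4.00 years

A zero-coupon bond has a single cash flow at maturity, so its Macaulay duration equals its maturity: 4 years.
(Equivalently: 8 semi-annual periods ÷ 2 = 4 years.)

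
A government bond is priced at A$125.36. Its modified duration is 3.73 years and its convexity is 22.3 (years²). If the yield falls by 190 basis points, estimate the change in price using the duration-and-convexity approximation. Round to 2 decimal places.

Duration effect: -D_mod·Δy = -3.73 × (-0.019) = +0.070870
Convexity effect: ½·C·(Δy)² = 0.5 × 22.3 × (-0.019)² = +0.00402515
ΔP/P ≈ +0.070870 + 0.00402515 = +0.07489515
ΔP ≈ 125.36 × (+0.07489515) = +9.388856004.

+A$9.39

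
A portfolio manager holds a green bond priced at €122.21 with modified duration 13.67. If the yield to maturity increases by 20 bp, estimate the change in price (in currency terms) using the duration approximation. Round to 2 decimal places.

Duration approximation: ΔP/P ≈ -D_mod · Δy = -13.67 × (+0.002) = -0.027340.
ΔP ≈ 122.21 × (-0.027340) = -3.3412214.

-€3.34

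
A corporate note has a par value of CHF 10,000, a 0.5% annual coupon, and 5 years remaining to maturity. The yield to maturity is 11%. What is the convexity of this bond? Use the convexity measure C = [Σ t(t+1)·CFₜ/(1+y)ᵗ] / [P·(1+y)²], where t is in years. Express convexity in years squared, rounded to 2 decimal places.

23.92

With y = 0.11:
  t   CF        PV=CF/(1+0.11)^t    t·PV        t(t+1)·PV
  1        50.00        45.0450        45.0450          90.0901
  2        50.00        40.5811        81.1622         243.4867
  3        50.00        36.5596       109.6787         438.7148
  4        50.00        32.9365       131.7462         658.7310
  5    10,050.00     5,964.1858    29,820.9292     178,925.5754
  Σ                  6,119.3081    30,188.5614     180,356.5980
P = 6,119.3081.
Convexity = Σ t(t+1)·PV / [P·(1+y)²] = 180,356.5980 / (6,119.3081 × 1.232100) = 23.92124.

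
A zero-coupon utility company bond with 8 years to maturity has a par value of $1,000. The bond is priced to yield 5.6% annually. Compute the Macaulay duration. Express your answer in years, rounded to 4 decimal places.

A zero-coupon bond has a single cash flow at maturity, so its Macaulay duration equals its maturity: 8 years.

8.0000 years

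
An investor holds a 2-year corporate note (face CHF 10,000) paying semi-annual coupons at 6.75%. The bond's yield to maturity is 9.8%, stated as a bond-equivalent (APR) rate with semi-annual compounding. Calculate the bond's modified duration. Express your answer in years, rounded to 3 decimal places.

Periodic yield y = 0.049. First find Macaulay duration:
  t   CF        PV=CF/(1+0.049)^t    t·PV
  1       337.50       321.7350       321.7350
  2       337.50       306.7064       613.4127
  3       337.50       292.3798       877.1393
  4    10,337.50     8,537.1629    34,148.6517
  Σ                  9,457.9841    35,960.9387
P = 9,457.9841; Macaulay duration = 35,960.9387 / 9,457.9841 = 3.80218 half-year periods = 1.90109 years.
Modified duration = D_Mac / (1 + y) = 1.90109 / 1.049 = 1.81229 years.

1.812 years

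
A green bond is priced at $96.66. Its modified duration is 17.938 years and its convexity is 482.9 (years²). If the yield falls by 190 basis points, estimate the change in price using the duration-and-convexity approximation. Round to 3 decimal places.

Duration effect: -D_mod·Δy = -17.938 × (-0.019) = +0.340822
Convexity effect: ½·C·(Δy)² = 0.5 × 482.9 × (-0.019)² = +0.08716345
ΔP/P ≈ +0.340822 + 0.08716345 = +0.42798545
ΔP ≈ 96.66 × (+0.42798545) = +41.369073597.

+$41.369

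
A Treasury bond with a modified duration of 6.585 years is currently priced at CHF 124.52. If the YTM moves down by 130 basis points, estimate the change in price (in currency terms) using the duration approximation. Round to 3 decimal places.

+CHF 10.660

Duration approximation: ΔP/P ≈ -D_mod · Δy = -6.585 × (-0.013) = +0.085605.
ΔP ≈ 124.52 × (+0.085605) = +10.6595346.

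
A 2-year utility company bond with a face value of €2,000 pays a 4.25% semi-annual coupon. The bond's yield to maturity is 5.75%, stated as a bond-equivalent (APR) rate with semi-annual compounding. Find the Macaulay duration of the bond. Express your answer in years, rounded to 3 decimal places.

Periodic yield y = 0.02875. Discount each cash flow and weight by its period:
  t   CF        PV=CF/(1+0.02875)^t    t·PV
  1        42.50        41.3123        41.3123
  2        42.50        40.1577        80.3155
  3        42.50        39.0355       117.1064
  4     2,042.50     1,823.5710     7,294.2839
  Σ                  1,944.0765     7,533.0181
Price P = Σ PV = 1,944.0765.
Macaulay duration = Σ(t·PV) / P = 7,533.0181 / 1,944.0765 = 3.87486 half-year periods.
In years: 3.87486 / 2 = 1.93743 years.

1.937 years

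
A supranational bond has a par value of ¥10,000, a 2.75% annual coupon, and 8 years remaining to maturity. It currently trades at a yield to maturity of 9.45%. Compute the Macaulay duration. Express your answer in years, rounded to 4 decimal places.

Periodic yield y = 0.0945. Discount each cash flow and weight by its year:
  t   CF        PV=CF/(1+0.0945)^t    t·PV
  1       275.00       251.2563       251.2563
  2       275.00       229.5626       459.1252
  3       275.00       209.7420       629.2260
  4       275.00       191.6327       766.5308
  5       275.00       175.0870       875.4349
  6       275.00       159.9698       959.8190
  7       275.00       146.1579     1,023.1054
  8    10,275.00     4,989.4848    39,915.8783
  Σ                  6,352.8931    44,880.3760
Price P = Σ PV = 6,352.8931.
Macaulay duration = Σ(t·PV) / P = 44,880.3760 / 6,352.8931 = 7.06456 years.

7.0646 years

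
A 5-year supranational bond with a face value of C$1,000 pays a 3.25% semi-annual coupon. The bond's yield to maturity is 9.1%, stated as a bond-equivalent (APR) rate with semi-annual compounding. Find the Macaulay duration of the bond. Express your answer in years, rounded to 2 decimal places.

Periodic yield y = 0.0455. Discount each cash flow and weight by its period:
  t   CF        PV=CF/(1+0.0455)^t    t·PV
  1        16.25        15.5428        15.5428
  2        16.25        14.8664        29.7328
  3        16.25        14.2194        42.6582
  4        16.25        13.6006        54.4023
  5        16.25        13.0087        65.0434
  6        16.25        12.4425        74.6553
  7        16.25        11.9010        83.3073
  8        16.25        11.3831        91.0649
  9        16.25        10.8877        97.9895
  10    1,016.25       651.2687     6,512.6867
  Σ                    769.1209     7,067.0831
Price P = Σ PV = 769.1209.
Macaulay duration = Σ(t·PV) / P = 7,067.0831 / 769.1209 = 9.18852 half-year periods.
In years: 9.18852 / 2 = 4.59426 years.

4.59 years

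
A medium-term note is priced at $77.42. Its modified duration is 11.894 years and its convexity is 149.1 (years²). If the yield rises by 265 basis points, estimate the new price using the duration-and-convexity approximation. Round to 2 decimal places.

$57.07

Duration effect: -D_mod·Δy = -11.894 × (+0.0265) = -0.315191
Convexity effect: ½·C·(Δy)² = 0.5 × 149.1 × (0.0265)² = +0.0523527375
ΔP/P ≈ -0.315191 + 0.0523527375 = -0.2628382625
New price ≈ 77.42 × (1 - 0.2628382625) = 57.07106171725.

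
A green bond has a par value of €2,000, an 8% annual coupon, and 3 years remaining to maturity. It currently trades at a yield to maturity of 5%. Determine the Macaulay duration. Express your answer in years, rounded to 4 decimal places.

2.7920 years

Periodic yield y = 0.05. Discount each cash flow and weight by its year:
  t   CF        PV=CF/(1+0.05)^t    t·PV
  1       160.00       152.3810       152.3810
  2       160.00       145.1247       290.2494
  3     2,160.00     1,865.8892     5,597.6676
  Σ                  2,163.3949     6,040.2980
Price P = Σ PV = 2,163.3949.
Macaulay duration = Σ(t·PV) / P = 6,040.2980 / 2,163.3949 = 2.79205 years.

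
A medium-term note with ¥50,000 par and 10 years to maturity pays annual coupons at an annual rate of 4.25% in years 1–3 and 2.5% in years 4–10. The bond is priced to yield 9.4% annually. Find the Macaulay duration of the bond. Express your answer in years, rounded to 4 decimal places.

8.0632 years

Periodic yield y = 0.094. Discount each cash flow and weight by its year:
  t   CF        PV=CF/(1+0.094)^t    t·PV
  1     2,125.00     1,942.4132     1,942.4132
  2     2,125.00     1,775.5148     3,551.0295
  3     2,125.00     1,622.9568     4,868.8705
  4     1,250.00       872.6513     3,490.6051
  5     1,250.00       797.6703     3,988.3513
  6     1,250.00       729.1319     4,374.7912
  7     1,250.00       666.4825     4,665.3776
  8     1,250.00       609.2162     4,873.7295
  9     1,250.00       556.8704     5,011.8334
  10   51,250.00    20,869.9135   208,699.1353
  Σ                 30,442.8208   245,466.1367
Price P = Σ PV = 30,442.8208.
Macaulay duration = Σ(t·PV) / P = 245,466.1367 / 30,442.8208 = 8.06319 years.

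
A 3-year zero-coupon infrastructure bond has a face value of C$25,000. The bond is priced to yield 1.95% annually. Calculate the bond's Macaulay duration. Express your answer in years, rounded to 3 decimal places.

3.000 years

A zero-coupon bond has a single cash flow at maturity, so its Macaulay duration equals its maturity: 3 years.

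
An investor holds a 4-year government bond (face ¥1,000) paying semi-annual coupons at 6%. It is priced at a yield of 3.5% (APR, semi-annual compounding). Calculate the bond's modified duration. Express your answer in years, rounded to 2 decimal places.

Periodic yield y = 0.0175. First find Macaulay duration:
  t   CF        PV=CF/(1+0.0175)^t    t·PV
  1        30.00        29.4840        29.4840
  2        30.00        28.9769        57.9539
  3        30.00        28.4786        85.4357
  4        30.00        27.9888       111.9550
  5        30.00        27.5074       137.5369
  6        30.00        27.0343       162.2057
  7        30.00        26.5693       185.9852
  8     1,030.00       896.5239     7,172.1914
  Σ                  1,092.5632     7,942.7477
P = 1,092.5632; Macaulay duration = 7,942.7477 / 1,092.5632 = 7.26983 half-year periods = 3.63491 years.
Modified duration = D_Mac / (1 + y) = 3.63491 / 1.0175 = 3.57240 years.

3.57 years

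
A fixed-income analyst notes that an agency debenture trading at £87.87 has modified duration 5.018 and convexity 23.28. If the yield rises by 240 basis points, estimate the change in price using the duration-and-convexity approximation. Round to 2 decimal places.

-£9.99

Duration effect: -D_mod·Δy = -5.018 × (+0.024) = -0.120432
Convexity effect: ½·C·(Δy)² = 0.5 × 23.28 × (0.024)² = +0.00670464
ΔP/P ≈ -0.120432 + 0.00670464 = -0.11372736
ΔP ≈ 87.87 × (-0.11372736) = -9.9932231232.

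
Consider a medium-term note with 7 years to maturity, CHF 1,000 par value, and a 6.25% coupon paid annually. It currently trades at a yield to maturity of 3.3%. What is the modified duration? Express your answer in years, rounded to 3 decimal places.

Periodic yield y = 0.033. First find Macaulay duration:
  t   CF        PV=CF/(1+0.033)^t    t·PV
  1        62.50        60.5034        60.5034
  2        62.50        58.5706       117.1411
  3        62.50        56.6995       170.0984
  4        62.50        54.8882       219.5527
  5        62.50        53.1347       265.6736
  6        62.50        51.4373       308.6237
  7     1,062.50       846.4995     5,925.4963
  Σ                  1,181.7331     7,067.0892
P = 1,181.7331; Macaulay duration = 7,067.0892 / 1,181.7331 = 5.98028 years.
Modified duration = D_Mac / (1 + y) = 5.98028 / 1.033 = 5.78923 years.

5.789 years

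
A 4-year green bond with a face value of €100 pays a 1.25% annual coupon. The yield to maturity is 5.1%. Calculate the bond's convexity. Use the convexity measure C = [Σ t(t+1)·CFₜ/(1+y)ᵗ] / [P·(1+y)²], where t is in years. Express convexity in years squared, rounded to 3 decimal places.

With y = 0.051:
  t   CF        PV=CF/(1+0.051)^t    t·PV        t(t+1)·PV
  1         1.25         1.1893         1.1893           2.3787
  2         1.25         1.1316         2.2633           6.7898
  3         1.25         1.0767         3.2302          12.9206
  4       101.25        82.9821       331.9282       1,659.6410
  Σ                     86.3797       338.6110       1,681.7301
P = 86.3797.
Convexity = Σ t(t+1)·PV / [P·(1+y)²] = 1,681.7301 / (86.3797 × 1.104601) = 17.62540.

17.625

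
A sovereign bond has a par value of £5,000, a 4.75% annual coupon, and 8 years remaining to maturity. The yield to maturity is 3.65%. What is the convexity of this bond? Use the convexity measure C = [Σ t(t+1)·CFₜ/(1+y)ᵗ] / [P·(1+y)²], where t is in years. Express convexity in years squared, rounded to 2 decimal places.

With y = 0.0365:
  t   CF        PV=CF/(1+0.0365)^t    t·PV        t(t+1)·PV
  1       237.50       229.1365       229.1365         458.2730
  2       237.50       221.0676       442.1351       1,326.4053
  3       237.50       213.2827       639.8482       2,559.3928
  4       237.50       205.7721       823.0882       4,115.4410
  5       237.50       198.5259       992.6293       5,955.7757
  6       237.50       191.5348     1,149.2090       8,044.4631
  7       237.50       184.7900     1,293.5300      10,348.2401
  8     5,237.50     3,931.6023    31,452.8187     283,075.3683
  Σ                  5,375.7119    37,022.3950     315,883.3594
P = 5,375.7119.
Convexity = Σ t(t+1)·PV / [P·(1+y)²] = 315,883.3594 / (5,375.7119 × 1.074332) = 54.69557.

54.70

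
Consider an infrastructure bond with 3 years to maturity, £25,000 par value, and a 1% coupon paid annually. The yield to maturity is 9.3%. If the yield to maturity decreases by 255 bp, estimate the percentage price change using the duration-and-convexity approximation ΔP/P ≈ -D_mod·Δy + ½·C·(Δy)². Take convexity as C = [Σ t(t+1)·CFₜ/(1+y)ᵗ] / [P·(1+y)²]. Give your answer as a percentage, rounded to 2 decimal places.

+7.24%

With y = 0.093:
  t   CF        PV=CF/(1+0.093)^t    t·PV        t(t+1)·PV
  1       250.00       228.7283       228.7283         457.4565
  2       250.00       209.2665       418.5330       1,255.5989
  3    25,250.00    19,337.5254    58,012.5761     232,050.3045
  Σ                 19,775.5201    58,659.8374     233,763.3600
P = 19,775.5201; D_Mac = 2.96629 yrs; D_mod = 2.71389 yrs; C = 9.89483.
Duration effect: -2.71389 × (-0.0255) = +0.069204
Convexity effect: 0.5 × 9.89483 × (-0.0255)² = +0.0032171
ΔP/P ≈ +0.069204 + 0.0032171 = +0.072421 = +7.2421%.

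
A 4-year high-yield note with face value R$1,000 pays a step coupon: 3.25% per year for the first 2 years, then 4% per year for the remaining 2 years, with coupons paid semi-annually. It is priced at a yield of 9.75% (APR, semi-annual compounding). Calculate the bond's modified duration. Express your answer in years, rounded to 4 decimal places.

3.5679 years

Periodic yield y = 0.04875. First find Macaulay duration:
  t   CF        PV=CF/(1+0.04875)^t    t·PV
  1        16.25        15.4946        15.4946
  2        16.25        14.7744        29.5488
  3        16.25        14.0876        42.2628
  4        16.25        13.4328        53.7311
  5        20.00        15.7641        78.8207
  6        20.00        15.0314        90.1881
  7        20.00        14.3326       100.3285
  8     1,020.00       696.9865     5,575.8922
  Σ                    799.9041     5,986.2668
P = 799.9041; Macaulay duration = 5,986.2668 / 799.9041 = 7.48373 half-year periods = 3.74187 years.
Modified duration = D_Mac / (1 + y) = 3.74187 / 1.04875 = 3.56793 years.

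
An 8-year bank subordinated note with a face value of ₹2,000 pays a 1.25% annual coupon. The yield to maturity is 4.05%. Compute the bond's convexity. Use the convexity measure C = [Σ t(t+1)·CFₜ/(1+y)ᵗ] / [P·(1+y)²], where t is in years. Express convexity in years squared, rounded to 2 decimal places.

62.29

With y = 0.0405:
  t   CF        PV=CF/(1+0.0405)^t    t·PV        t(t+1)·PV
  1        25.00        24.0269        24.0269          48.0538
  2        25.00        23.0917        46.1834         138.5502
  3        25.00        22.1929        66.5787         266.3146
  4        25.00        21.3291        85.3162         426.5812
  5        25.00        20.4989       102.4943         614.9656
  6        25.00        19.7010       118.2058         827.4405
  7        25.00        18.9341       132.5389       1,060.3114
  8     2,025.00     1,473.9690    11,791.7520     106,125.7684
  Σ                  1,623.7435    12,367.0962     109,507.9857
P = 1,623.7435.
Convexity = Σ t(t+1)·PV / [P·(1+y)²] = 109,507.9857 / (1,623.7435 × 1.082640) = 62.29371.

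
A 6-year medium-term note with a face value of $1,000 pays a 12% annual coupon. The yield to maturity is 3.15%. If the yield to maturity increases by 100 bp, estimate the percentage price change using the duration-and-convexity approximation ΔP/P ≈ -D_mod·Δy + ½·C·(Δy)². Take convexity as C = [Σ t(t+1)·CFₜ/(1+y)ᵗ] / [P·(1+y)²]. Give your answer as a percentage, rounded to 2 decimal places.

With y = 0.0315:
  t   CF        PV=CF/(1+0.0315)^t    t·PV        t(t+1)·PV
  1       120.00       116.3354       116.3354         232.6709
  2       120.00       112.7828       225.5656         676.6967
  3       120.00       109.3386       328.0158       1,312.0633
  4       120.00       105.9996       423.9985       2,119.9924
  5       120.00       102.7626       513.8130       3,082.8780
  6     1,120.00       929.8280     5,578.9681      39,052.7768
  Σ                  1,477.0471     7,186.6964      46,477.0781
P = 1,477.0471; D_Mac = 4.86558 yrs; D_mod = 4.71700 yrs; C = 29.57372.
Duration effect: -4.71700 × (+0.01) = -0.047170
Convexity effect: 0.5 × 29.57372 × (0.01)² = +0.0014787
ΔP/P ≈ -0.047170 + 0.0014787 = -0.045691 = -4.5691%.

-4.57%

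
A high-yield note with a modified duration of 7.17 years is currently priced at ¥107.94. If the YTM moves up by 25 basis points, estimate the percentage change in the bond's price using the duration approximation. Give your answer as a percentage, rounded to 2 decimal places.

Duration approximation: ΔP/P ≈ -D_mod · Δy = -7.17 × (+0.0025) = -0.017925.
As a percentage: -1.7925%.

-1.79%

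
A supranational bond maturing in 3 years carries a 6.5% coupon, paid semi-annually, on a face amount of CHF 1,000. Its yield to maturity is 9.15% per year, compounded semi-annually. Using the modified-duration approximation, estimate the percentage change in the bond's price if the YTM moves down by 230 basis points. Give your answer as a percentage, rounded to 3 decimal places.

+6.079%

Periodic yield y = 0.04575. Modified duration first:
  t   CF        PV=CF/(1+0.04575)^t    t·PV
  1        32.50        31.0782        31.0782
  2        32.50        29.7185        59.4371
  3        32.50        28.4184        85.2552
  4        32.50        27.1751       108.7006
  5        32.50        25.9863       129.9314
  6     1,032.50       789.4467     4,736.6803
  Σ                    931.8233     5,151.0827
P = 931.8233; D_Mac = 5.52796 half-year periods = 2.76398 yrs; D_mod = 2.76398/(1+0.04575) = 2.64306 yrs.
ΔP/P ≈ -D_mod · Δy = -2.64306 × (-0.023) = +0.060790 = +6.0790%.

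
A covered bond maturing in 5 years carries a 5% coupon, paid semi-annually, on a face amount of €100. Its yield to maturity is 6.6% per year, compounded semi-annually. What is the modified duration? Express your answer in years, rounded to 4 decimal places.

4.3207 years

Periodic yield y = 0.033. First find Macaulay duration:
  t   CF        PV=CF/(1+0.033)^t    t·PV
  1         2.50         2.4201         2.4201
  2         2.50         2.3428         4.6856
  3         2.50         2.2680         6.8039
  4         2.50         2.1955         8.7821
  5         2.50         2.1254        10.6269
  6         2.50         2.0575        12.3449
  7         2.50         1.9918        13.9423
  8         2.50         1.9281        15.4251
  9         2.50         1.8665        16.7989
  10      102.50        74.0834       740.8336
  Σ                     93.2791       832.6636
P = 93.2791; Macaulay duration = 832.6636 / 93.2791 = 8.92658 half-year periods = 4.46329 years.
Modified duration = D_Mac / (1 + y) = 4.46329 / 1.033 = 4.32071 years.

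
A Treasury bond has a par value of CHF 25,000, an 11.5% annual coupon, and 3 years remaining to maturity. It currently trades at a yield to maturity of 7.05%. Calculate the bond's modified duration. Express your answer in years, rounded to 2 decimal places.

2.54 years

Periodic yield y = 0.0705. First find Macaulay duration:
  t   CF        PV=CF/(1+0.0705)^t    t·PV
  1     2,875.00     2,685.6609     2,685.6609
  2     2,875.00     2,508.7911     5,017.5823
  3    27,875.00    22,722.4346    68,167.3037
  Σ                 27,916.8866    75,870.5468
P = 27,916.8866; Macaulay duration = 75,870.5468 / 27,916.8866 = 2.71773 years.
Modified duration = D_Mac / (1 + y) = 2.71773 / 1.0705 = 2.53875 years.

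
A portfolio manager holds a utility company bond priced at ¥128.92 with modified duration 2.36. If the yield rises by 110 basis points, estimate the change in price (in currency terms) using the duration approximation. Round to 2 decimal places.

Duration approximation: ΔP/P ≈ -D_mod · Δy = -2.36 × (+0.011) = -0.025960.
ΔP ≈ 128.92 × (-0.025960) = -3.3467632.

-¥3.35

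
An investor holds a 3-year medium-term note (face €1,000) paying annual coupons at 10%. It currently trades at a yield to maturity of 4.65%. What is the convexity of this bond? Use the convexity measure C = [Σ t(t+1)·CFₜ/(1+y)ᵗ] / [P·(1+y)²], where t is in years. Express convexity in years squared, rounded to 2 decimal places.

9.76

With y = 0.0465:
  t   CF        PV=CF/(1+0.0465)^t    t·PV        t(t+1)·PV
  1       100.00        95.5566        95.5566         191.1132
  2       100.00        91.3107       182.6213         547.8640
  3     1,100.00       959.7873     2,879.3618      11,517.4473
  Σ                  1,146.6546     3,157.5398      12,256.4245
P = 1,146.6546.
Convexity = Σ t(t+1)·PV / [P·(1+y)²] = 12,256.4245 / (1,146.6546 × 1.095162) = 9.76007.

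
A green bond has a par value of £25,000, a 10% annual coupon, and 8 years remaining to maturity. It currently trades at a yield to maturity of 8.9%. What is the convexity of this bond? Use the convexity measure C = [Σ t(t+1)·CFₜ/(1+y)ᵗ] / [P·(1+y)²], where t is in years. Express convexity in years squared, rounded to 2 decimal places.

40.24

With y = 0.089:
  t   CF        PV=CF/(1+0.089)^t    t·PV        t(t+1)·PV
  1     2,500.00     2,295.6841     2,295.6841       4,591.3682
  2     2,500.00     2,108.0662     4,216.1324      12,648.3973
  3     2,500.00     1,935.7817     5,807.3450      23,229.3798
  4     2,500.00     1,777.5773     7,110.3091      35,551.5455
  5     2,500.00     1,632.3024     8,161.5118      48,969.0710
  6     2,500.00     1,498.9002     8,993.4015      62,953.8102
  7     2,500.00     1,376.4006     9,634.8041      77,078.4331
  8    27,500.00    13,903.0363   111,224.2902   1,001,018.6115
  Σ                 26,527.7487   157,443.4782   1,266,040.6167
P = 26,527.7487.
Convexity = Σ t(t+1)·PV / [P·(1+y)²] = 1,266,040.6167 / (26,527.7487 × 1.185921) = 40.24311.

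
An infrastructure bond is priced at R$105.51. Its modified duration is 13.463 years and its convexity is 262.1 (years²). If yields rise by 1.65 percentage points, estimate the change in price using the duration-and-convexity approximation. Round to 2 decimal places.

Duration effect: -D_mod·Δy = -13.463 × (+0.0165) = -0.2221395
Convexity effect: ½·C·(Δy)² = 0.5 × 262.1 × (0.0165)² = +0.0356783625
ΔP/P ≈ -0.2221395 + 0.0356783625 = -0.1864611375
ΔP ≈ 105.51 × (-0.1864611375) = -19.673514617625.

-R$19.67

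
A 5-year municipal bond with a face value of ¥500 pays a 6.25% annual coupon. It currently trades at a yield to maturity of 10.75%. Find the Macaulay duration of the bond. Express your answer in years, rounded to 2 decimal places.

Periodic yield y = 0.1075. Discount each cash flow and weight by its year:
  t   CF        PV=CF/(1+0.1075)^t    t·PV
  1        31.25        28.2167        28.2167
  2        31.25        25.4778        50.9557
  3        31.25        23.0048        69.0145
  4        31.25        20.7718        83.0874
  5       531.25       318.8455     1,594.2274
  Σ                    416.3167     1,825.5016
Price P = Σ PV = 416.3167.
Macaulay duration = Σ(t·PV) / P = 1,825.5016 / 416.3167 = 4.38489 years.

4.38 years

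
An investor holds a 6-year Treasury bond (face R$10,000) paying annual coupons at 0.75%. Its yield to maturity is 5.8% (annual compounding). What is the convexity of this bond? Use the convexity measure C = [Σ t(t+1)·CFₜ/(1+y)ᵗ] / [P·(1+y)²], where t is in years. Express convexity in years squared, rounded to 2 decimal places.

With y = 0.058:
  t   CF        PV=CF/(1+0.058)^t    t·PV        t(t+1)·PV
  1        75.00        70.8885        70.8885         141.7769
  2        75.00        67.0023       134.0047         402.0140
  3        75.00        63.3292       189.9877         759.9509
  4        75.00        59.8575       239.4300       1,197.1501
  5        75.00        56.5761       282.8804       1,697.2827
  6    10,075.00     7,183.4165    43,100.4991     301,703.4935
  Σ                  7,501.0701    44,017.6904     305,901.6680
P = 7,501.0701.
Convexity = Σ t(t+1)·PV / [P·(1+y)²] = 305,901.6680 / (7,501.0701 × 1.119364) = 36.43236.

36.43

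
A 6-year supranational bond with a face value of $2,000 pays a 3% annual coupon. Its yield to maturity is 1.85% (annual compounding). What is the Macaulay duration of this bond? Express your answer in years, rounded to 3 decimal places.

5.595 years

Periodic yield y = 0.0185. Discount each cash flow and weight by its year:
  t   CF        PV=CF/(1+0.0185)^t    t·PV
  1        60.00        58.9102        58.9102
  2        60.00        57.8401       115.6802
  3        60.00        56.7895       170.3685
  4        60.00        55.7580       223.0320
  5        60.00        54.7452       273.7260
  6     2,060.00     1,845.4446    11,072.6678
  Σ                  2,129.4876    11,914.3847
Price P = Σ PV = 2,129.4876.
Macaulay duration = Σ(t·PV) / P = 11,914.3847 / 2,129.4876 = 5.59495 years.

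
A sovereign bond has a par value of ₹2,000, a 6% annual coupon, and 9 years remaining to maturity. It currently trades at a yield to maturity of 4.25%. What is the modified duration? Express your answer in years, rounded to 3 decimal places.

7.030 years

Periodic yield y = 0.0425. First find Macaulay duration:
  t   CF        PV=CF/(1+0.0425)^t    t·PV
  1       120.00       115.1079       115.1079
  2       120.00       110.4153       220.8305
  3       120.00       105.9139       317.7418
  4       120.00       101.5961       406.3844
  5       120.00        97.4543       487.2714
  6       120.00        93.4813       560.8880
  7       120.00        89.6703       627.6924
  8       120.00        86.0147       688.1177
  9     2,120.00     1,457.6434    13,118.7905
  Σ                  2,257.2972    16,542.8245
P = 2,257.2972; Macaulay duration = 16,542.8245 / 2,257.2972 = 7.32860 years.
Modified duration = D_Mac / (1 + y) = 7.32860 / 1.0425 = 7.02983 years.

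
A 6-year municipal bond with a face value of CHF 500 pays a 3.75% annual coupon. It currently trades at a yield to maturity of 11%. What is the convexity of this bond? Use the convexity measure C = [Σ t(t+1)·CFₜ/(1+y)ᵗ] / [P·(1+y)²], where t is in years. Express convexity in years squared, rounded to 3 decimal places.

29.312

With y = 0.11:
  t   CF        PV=CF/(1+0.11)^t    t·PV        t(t+1)·PV
  1        18.75        16.8919        16.8919          33.7838
  2        18.75        15.2179        30.4358          91.3075
  3        18.75        13.7098        41.1295         164.5181
  4        18.75        12.3512        49.4048         247.0241
  5        18.75        11.1272        55.6361         333.8164
  6       518.75       277.3449     1,664.0696      11,648.4872
  Σ                    346.6430     1,857.5677      12,518.9371
P = 346.6430.
Convexity = Σ t(t+1)·PV / [P·(1+y)²] = 12,518.9371 / (346.6430 × 1.232100) = 29.31157.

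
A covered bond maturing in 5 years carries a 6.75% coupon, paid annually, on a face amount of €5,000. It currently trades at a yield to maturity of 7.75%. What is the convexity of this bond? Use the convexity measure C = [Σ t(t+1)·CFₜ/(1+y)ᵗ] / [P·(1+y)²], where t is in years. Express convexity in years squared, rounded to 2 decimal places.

With y = 0.0775:
  t   CF        PV=CF/(1+0.0775)^t    t·PV        t(t+1)·PV
  1       337.50       313.2251       313.2251         626.4501
  2       337.50       290.6961       581.3922       1,744.1767
  3       337.50       269.7876       809.3627       3,237.4509
  4       337.50       250.3829     1,001.5316       5,007.6580
  5     5,337.50     3,674.9505    18,374.7525     110,248.5150
  Σ                  4,799.0421    21,080.2641     120,864.2506
P = 4,799.0421.
Convexity = Σ t(t+1)·PV / [P·(1+y)²] = 120,864.2506 / (4,799.0421 × 1.161006) = 21.69246.

21.69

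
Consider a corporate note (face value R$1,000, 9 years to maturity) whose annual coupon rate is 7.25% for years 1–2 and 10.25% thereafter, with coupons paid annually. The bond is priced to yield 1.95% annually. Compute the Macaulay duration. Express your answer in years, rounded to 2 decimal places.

7.13 years

Periodic yield y = 0.0195. Discount each cash flow and weight by its year:
  t   CF        PV=CF/(1+0.0195)^t    t·PV
  1        72.50        71.1133        71.1133
  2        72.50        69.7531       139.5062
  3       102.50        96.7302       290.1907
  4       102.50        94.8801       379.5202
  5       102.50        93.0653       465.3264
  6       102.50        91.2852       547.7113
  7       102.50        89.5392       626.7745
  8       102.50        87.8266       702.6127
  9     1,102.50       926.6026     8,339.4236
  Σ                  1,620.7956    11,562.1790
Price P = Σ PV = 1,620.7956.
Macaulay duration = Σ(t·PV) / P = 11,562.1790 / 1,620.7956 = 7.13364 years.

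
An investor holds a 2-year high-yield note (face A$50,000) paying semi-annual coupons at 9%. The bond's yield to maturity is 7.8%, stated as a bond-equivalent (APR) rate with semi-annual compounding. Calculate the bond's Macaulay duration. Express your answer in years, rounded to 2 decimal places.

Periodic yield y = 0.039. Discount each cash flow and weight by its period:
  t   CF        PV=CF/(1+0.039)^t    t·PV
  1     2,250.00     2,165.5438     2,165.5438
  2     2,250.00     2,084.2577     4,168.5155
  3     2,250.00     2,006.0228     6,018.0685
  4    52,250.00    44,835.7155   179,342.8619
  Σ                 51,091.5399   191,694.9897
Price P = Σ PV = 51,091.5399.
Macaulay duration = Σ(t·PV) / P = 191,694.9897 / 51,091.5399 = 3.75199 half-year periods.
In years: 3.75199 / 2 = 1.87600 years.

1.88 years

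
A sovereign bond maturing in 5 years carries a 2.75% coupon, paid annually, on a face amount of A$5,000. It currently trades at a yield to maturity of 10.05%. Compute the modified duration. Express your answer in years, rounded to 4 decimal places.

Periodic yield y = 0.1005. First find Macaulay duration:
  t   CF        PV=CF/(1+0.1005)^t    t·PV
  1       137.50       124.9432       124.9432
  2       137.50       113.5331       227.0663
  3       137.50       103.1650       309.4951
  4       137.50        93.7438       374.9752
  5     5,137.50     3,182.7432    15,913.7161
  Σ                  3,618.1284    16,950.1958
P = 3,618.1284; Macaulay duration = 16,950.1958 / 3,618.1284 = 4.68480 years.
Modified duration = D_Mac / (1 + y) = 4.68480 / 1.1005 = 4.25697 years.

4.2570 years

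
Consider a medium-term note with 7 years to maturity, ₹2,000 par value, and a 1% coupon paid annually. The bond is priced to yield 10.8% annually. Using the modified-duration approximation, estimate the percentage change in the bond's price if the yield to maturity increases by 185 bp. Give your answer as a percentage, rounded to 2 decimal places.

Periodic yield y = 0.108. Modified duration first:
  t   CF        PV=CF/(1+0.108)^t    t·PV
  1        20.00        18.0505        18.0505
  2        20.00        16.2911        32.5822
  3        20.00        14.7032        44.1095
  4        20.00        13.2700        53.0800
  5        20.00        11.9765        59.8827
  6        20.00        10.8091        64.8549
  7     2,020.00       985.3104     6,897.1725
  Σ                  1,070.4108     7,169.7323
P = 1,070.4108; D_Mac = 6.69811 yrs; D_mod = 6.69811/(1+0.108) = 6.04523 yrs.
ΔP/P ≈ -D_mod · Δy = -6.04523 × (+0.0185) = -0.111837 = -11.1837%.

-11.18%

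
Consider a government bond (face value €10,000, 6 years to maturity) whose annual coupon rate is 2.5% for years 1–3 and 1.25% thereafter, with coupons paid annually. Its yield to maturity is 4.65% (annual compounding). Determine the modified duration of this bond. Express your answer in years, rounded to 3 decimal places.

Periodic yield y = 0.0465. First find Macaulay duration:
  t   CF        PV=CF/(1+0.0465)^t    t·PV
  1       250.00       238.8915       238.8915
  2       250.00       228.2767       456.5534
  3       250.00       218.1335       654.4004
  4       125.00       104.2205       416.8819
  5       125.00        99.5896       497.9478
  6    10,125.00     7,708.3182    46,249.9094
  Σ                  8,597.4300    48,514.5845
P = 8,597.4300; Macaulay duration = 48,514.5845 / 8,597.4300 = 5.64292 years.
Modified duration = D_Mac / (1 + y) = 5.64292 / 1.0465 = 5.39218 years.

5.392 years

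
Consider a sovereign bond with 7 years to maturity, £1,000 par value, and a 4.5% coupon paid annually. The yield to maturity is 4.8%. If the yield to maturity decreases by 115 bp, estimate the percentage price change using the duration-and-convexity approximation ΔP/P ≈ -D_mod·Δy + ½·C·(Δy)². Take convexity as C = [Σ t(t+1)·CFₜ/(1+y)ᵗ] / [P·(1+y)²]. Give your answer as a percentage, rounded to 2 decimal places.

With y = 0.048:
  t   CF        PV=CF/(1+0.048)^t    t·PV        t(t+1)·PV
  1        45.00        42.9389        42.9389          85.8779
  2        45.00        40.9723        81.9445         245.8336
  3        45.00        39.0957       117.2870         469.1480
  4        45.00        37.3050       149.2201         746.1006
  5        45.00        35.5964       177.9820       1,067.8921
  6        45.00        33.9660       203.7962       1,426.5734
  7     1,045.00       752.6400     5,268.4802      42,147.8416
  Σ                    982.5144     6,041.6490      46,189.2670
P = 982.5144; D_Mac = 6.14917 yrs; D_mod = 5.86753 yrs; C = 42.80353.
Duration effect: -5.86753 × (-0.0115) = +0.067477
Convexity effect: 0.5 × 42.80353 × (-0.0115)² = +0.0028304
ΔP/P ≈ +0.067477 + 0.0028304 = +0.070307 = +7.0307%.

+7.03%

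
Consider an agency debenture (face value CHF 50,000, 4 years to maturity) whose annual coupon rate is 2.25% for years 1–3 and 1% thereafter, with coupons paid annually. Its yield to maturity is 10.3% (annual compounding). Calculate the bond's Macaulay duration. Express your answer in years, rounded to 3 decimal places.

3.844 years

Periodic yield y = 0.103. Discount each cash flow and weight by its year:
  t   CF        PV=CF/(1+0.103)^t    t·PV
  1     1,125.00     1,019.9456     1,019.9456
  2     1,125.00       924.7014     1,849.4027
  3     1,125.00       838.3512     2,515.0536
  4    50,500.00    34,118.4528   136,473.8111
  Σ                 36,901.4509   141,858.2130
Price P = Σ PV = 36,901.4509.
Macaulay duration = Σ(t·PV) / P = 141,858.2130 / 36,901.4509 = 3.84424 years.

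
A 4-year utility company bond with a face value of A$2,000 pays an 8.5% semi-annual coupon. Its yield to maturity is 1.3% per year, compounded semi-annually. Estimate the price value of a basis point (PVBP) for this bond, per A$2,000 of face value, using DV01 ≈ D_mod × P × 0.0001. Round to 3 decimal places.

Periodic yield y = 0.0065.
  t   CF        PV=CF/(1+0.0065)^t    t·PV
  1        85.00        84.4511        84.4511
  2        85.00        83.9057       167.8114
  3        85.00        83.3638       250.0914
  4        85.00        82.8255       331.3018
  5        85.00        82.2906       411.4528
  6        85.00        81.7591       490.5548
  7        85.00        81.2311       568.6179
  8     2,085.00     1,979.6838    15,837.4703
  Σ                  2,559.5106    18,141.7514
P = 2,559.5106; D_Mac = 7.08798 half-year periods = 3.54399 yrs; D_mod = 3.52110 yrs.
DV01 ≈ 3.52110 × 2,559.5106 × 0.0001 = 0.901230.

A$0.901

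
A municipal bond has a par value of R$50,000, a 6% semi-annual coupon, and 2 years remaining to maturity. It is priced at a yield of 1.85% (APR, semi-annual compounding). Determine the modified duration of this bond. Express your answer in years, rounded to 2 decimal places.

Periodic yield y = 0.00925. First find Macaulay duration:
  t   CF        PV=CF/(1+0.00925)^t    t·PV
  1     1,500.00     1,486.2522     1,486.2522
  2     1,500.00     1,472.6303     2,945.2607
  3     1,500.00     1,459.1334     4,377.4001
  4    51,500.00    49,637.7625   198,551.0500
  Σ                 54,055.7784   207,359.9629
P = 54,055.7784; Macaulay duration = 207,359.9629 / 54,055.7784 = 3.83604 half-year periods = 1.91802 years.
Modified duration = D_Mac / (1 + y) = 1.91802 / 1.00925 = 1.90044 years.

1.90 years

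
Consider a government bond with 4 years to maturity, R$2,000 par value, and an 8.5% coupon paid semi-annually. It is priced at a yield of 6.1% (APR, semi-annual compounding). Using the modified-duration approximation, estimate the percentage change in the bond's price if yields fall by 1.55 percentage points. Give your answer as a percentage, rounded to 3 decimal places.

+5.261%

Periodic yield y = 0.0305. Modified duration first:
  t   CF        PV=CF/(1+0.0305)^t    t·PV
  1        85.00        82.4842        82.4842
  2        85.00        80.0429       160.0858
  3        85.00        77.6739       233.0216
  4        85.00        75.3749       301.4997
  5        85.00        73.1440       365.7202
  6        85.00        70.9792       425.8751
  7        85.00        68.8784       482.1487
  8     2,085.00     1,639.5403    13,116.3222
  Σ                  2,168.1178    15,167.1576
P = 2,168.1178; D_Mac = 6.99554 half-year periods = 3.49777 yrs; D_mod = 3.49777/(1+0.0305) = 3.39425 yrs.
ΔP/P ≈ -D_mod · Δy = -3.39425 × (-0.0155) = +0.052611 = +5.2611%.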